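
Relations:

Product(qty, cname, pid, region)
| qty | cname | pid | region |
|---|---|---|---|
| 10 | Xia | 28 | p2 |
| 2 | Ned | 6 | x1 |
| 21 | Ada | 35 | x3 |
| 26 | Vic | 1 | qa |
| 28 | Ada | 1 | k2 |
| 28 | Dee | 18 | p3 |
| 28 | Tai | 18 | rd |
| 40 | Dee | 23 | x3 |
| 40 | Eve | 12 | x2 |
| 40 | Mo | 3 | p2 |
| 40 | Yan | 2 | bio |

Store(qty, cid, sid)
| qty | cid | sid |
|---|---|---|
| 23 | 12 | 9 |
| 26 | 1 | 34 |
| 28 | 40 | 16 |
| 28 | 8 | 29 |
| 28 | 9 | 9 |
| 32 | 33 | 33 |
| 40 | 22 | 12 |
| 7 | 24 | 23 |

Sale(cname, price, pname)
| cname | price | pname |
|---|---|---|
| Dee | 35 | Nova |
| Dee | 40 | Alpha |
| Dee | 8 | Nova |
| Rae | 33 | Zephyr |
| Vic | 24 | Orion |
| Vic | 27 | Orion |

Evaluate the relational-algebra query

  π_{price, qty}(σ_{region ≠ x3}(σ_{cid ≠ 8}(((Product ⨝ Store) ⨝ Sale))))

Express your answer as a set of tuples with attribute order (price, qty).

{(24, 26), (27, 26), (35, 28), (40, 28), (8, 28)}

Joining Product and Store on qty yields {(26, Vic, 1, qa, 1, 34), (28, Ada, 1, k2, 40, 16), (28, Ada, 1, k2, 8, 29), (28, Ada, 1, k2, 9, 9), (28, Dee, 18, p3, 40, 16), (28, Dee, 18, p3, 8, 29), (28, Dee, 18, p3, 9, 9), (28, Tai, 18, rd, 40, 16), (28, Tai, 18, rd, 8, 29), (28, Tai, 18, rd, 9, 9), (40, Dee, 23, x3, 22, 12), (40, Eve, 12, x2, 22, 12), (40, Mo, 3, p2, 22, 12), (40, Yan, 2, bio, 22, 12)}.
Joining (Product ⨝ Store) and Sale on cname yields {(26, Vic, 1, qa, 1, 34, 24, Orion), (26, Vic, 1, qa, 1, 34, 27, Orion), (28, Dee, 18, p3, 40, 16, 35, Nova), (28, Dee, 18, p3, 40, 16, 40, Alpha), (28, Dee, 18, p3, 40, 16, 8, Nova), (28, Dee, 18, p3, 8, 29, 35, Nova), (28, Dee, 18, p3, 8, 29, 40, Alpha), (28, Dee, 18, p3, 8, 29, 8, Nova), (28, Dee, 18, p3, 9, 9, 35, Nova), (28, Dee, 18, p3, 9, 9, 40, Alpha), (28, Dee, 18, p3, 9, 9, 8, Nova), (40, Dee, 23, x3, 22, 12, 35, Nova), (40, Dee, 23, x3, 22, 12, 40, Alpha), (40, Dee, 23, x3, 22, 12, 8, Nova)}.
Apply σ_{cid ≠ 8}; surviving tuples: {(26, Vic, 1, qa, 1, 34, 24, Orion), (26, Vic, 1, qa, 1, 34, 27, Orion), (28, Dee, 18, p3, 40, 16, 35, Nova), (28, Dee, 18, p3, 40, 16, 40, Alpha), (28, Dee, 18, p3, 40, 16, 8, Nova), (28, Dee, 18, p3, 9, 9, 35, Nova), (28, Dee, 18, p3, 9, 9, 40, Alpha), (28, Dee, 18, p3, 9, 9, 8, Nova), (40, Dee, 23, x3, 22, 12, 35, Nova), (40, Dee, 23, x3, 22, 12, 40, Alpha), (40, Dee, 23, x3, 22, 12, 8, Nova)}
Apply σ_{region ≠ x3}; surviving tuples: {(26, Vic, 1, qa, 1, 34, 24, Orion), (26, Vic, 1, qa, 1, 34, 27, Orion), (28, Dee, 18, p3, 40, 16, 35, Nova), (28, Dee, 18, p3, 40, 16, 40, Alpha), (28, Dee, 18, p3, 40, 16, 8, Nova), (28, Dee, 18, p3, 9, 9, 35, Nova), (28, Dee, 18, p3, 9, 9, 40, Alpha), (28, Dee, 18, p3, 9, 9, 8, Nova)}
π[price, qty]: project onto (price, qty) (3 duplicate(s) eliminated) → {(24, 26), (27, 26), (35, 28), (40, 28), (8, 28)}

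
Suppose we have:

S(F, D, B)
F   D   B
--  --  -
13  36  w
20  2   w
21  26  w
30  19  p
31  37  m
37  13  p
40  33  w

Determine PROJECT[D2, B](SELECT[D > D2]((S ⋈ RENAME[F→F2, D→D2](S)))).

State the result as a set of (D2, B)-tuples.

ρ[F→F2, D→D2]: schema becomes (F2, D2, B); tuples unchanged.
Natural join on B: {(13, 36, w, 13, 36), (13, 36, w, 20, 2), (13, 36, w, 21, 26), (13, 36, w, 40, 33), (20, 2, w, 13, 36), (20, 2, w, 20, 2), (20, 2, w, 21, 26), (20, 2, w, 40, 33), (21, 26, w, 13, 36), (21, 26, w, 20, 2), (21, 26, w, 21, 26), (21, 26, w, 40, 33), (30, 19, p, 30, 19), (30, 19, p, 37, 13), (31, 37, m, 31, 37), (37, 13, p, 30, 19), (37, 13, p, 37, 13), (40, 33, w, 13, 36), (40, 33, w, 20, 2), (40, 33, w, 21, 26), (40, 33, w, 40, 33)}
Filtering on D > D2 leaves {(13, 36, w, 20, 2), (13, 36, w, 21, 26), (13, 36, w, 40, 33), (21, 26, w, 20, 2), (30, 19, p, 37, 13), (40, 33, w, 20, 2), (40, 33, w, 21, 26)}.
Projecting to D2, B (3 duplicate(s) eliminated): {(13, p), (2, w), (26, w), (33, w)}

{(13, p), (2, w), (26, w), (33, w)}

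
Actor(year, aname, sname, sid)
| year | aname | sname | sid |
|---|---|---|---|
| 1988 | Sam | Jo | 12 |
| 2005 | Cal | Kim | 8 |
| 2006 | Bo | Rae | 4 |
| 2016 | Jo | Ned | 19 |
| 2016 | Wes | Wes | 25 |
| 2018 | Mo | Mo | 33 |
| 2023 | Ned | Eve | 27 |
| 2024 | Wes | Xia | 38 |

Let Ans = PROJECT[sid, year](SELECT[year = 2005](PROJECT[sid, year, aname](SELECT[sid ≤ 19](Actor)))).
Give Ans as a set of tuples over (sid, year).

{(8, 2005)}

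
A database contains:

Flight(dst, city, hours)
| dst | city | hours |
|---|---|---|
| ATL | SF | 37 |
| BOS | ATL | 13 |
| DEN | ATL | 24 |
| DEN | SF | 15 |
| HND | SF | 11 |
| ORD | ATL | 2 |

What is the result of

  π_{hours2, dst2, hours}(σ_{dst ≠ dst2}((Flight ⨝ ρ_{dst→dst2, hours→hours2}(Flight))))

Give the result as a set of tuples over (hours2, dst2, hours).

ρ[dst→dst2, hours→hours2]: schema becomes (dst2, city, hours2); tuples unchanged.
Natural join on city: {(ATL, SF, 37, ATL, 37), (ATL, SF, 37, DEN, 15), (ATL, SF, 37, HND, 11), (BOS, ATL, 13, BOS, 13), (BOS, ATL, 13, DEN, 24), (BOS, ATL, 13, ORD, 2), (DEN, ATL, 24, BOS, 13), (DEN, ATL, 24, DEN, 24), (DEN, ATL, 24, ORD, 2), (DEN, SF, 15, ATL, 37), (DEN, SF, 15, DEN, 15), (DEN, SF, 15, HND, 11), (HND, SF, 11, ATL, 37), (HND, SF, 11, DEN, 15), (HND, SF, 11, HND, 11), (ORD, ATL, 2, BOS, 13), (ORD, ATL, 2, DEN, 24), (ORD, ATL, 2, ORD, 2)}
σ[dst ≠ dst2]: keep tuples satisfying dst ≠ dst2 → {(ATL, SF, 37, DEN, 15), (ATL, SF, 37, HND, 11), (BOS, ATL, 13, DEN, 24), (BOS, ATL, 13, ORD, 2), (DEN, ATL, 24, BOS, 13), (DEN, ATL, 24, ORD, 2), (DEN, SF, 15, ATL, 37), (DEN, SF, 15, HND, 11), (HND, SF, 11, ATL, 37), (HND, SF, 11, DEN, 15), (ORD, ATL, 2, BOS, 13), (ORD, ATL, 2, DEN, 24)}
π_{hours2, dst2, hours} gives {(11, HND, 15), (11, HND, 37), (13, BOS, 2), (13, BOS, 24), (15, DEN, 11), (15, DEN, 37), (2, ORD, 13), (2, ORD, 24), (24, DEN, 13), (24, DEN, 2), (37, ATL, 11), (37, ATL, 15)}.

{(11, HND, 15), (11, HND, 37), (13, BOS, 2), (13, BOS, 24), (15, DEN, 11), (15, DEN, 37), (2, ORD, 13), (2, ORD, 24), (24, DEN, 13), (24, DEN, 2), (37, ATL, 11), (37, ATL, 15)}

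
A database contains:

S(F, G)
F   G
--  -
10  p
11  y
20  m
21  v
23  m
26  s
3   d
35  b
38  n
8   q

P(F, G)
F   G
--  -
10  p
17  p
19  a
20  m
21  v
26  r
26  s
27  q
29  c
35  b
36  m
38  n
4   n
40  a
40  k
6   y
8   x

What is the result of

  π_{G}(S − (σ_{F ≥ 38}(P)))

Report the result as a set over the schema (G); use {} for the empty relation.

Filtering on F ≥ 38 leaves {(38, n), (40, a), (40, k)}.
Taking the difference: {(10, p), (11, y), (20, m), (21, v), (23, m), (26, s), (3, d), (35, b), (8, q)}
Keep only column(s) G (1 duplicate(s) eliminated): {b, d, m, p, q, s, v, y}

{b, d, m, p, q, s, v, y}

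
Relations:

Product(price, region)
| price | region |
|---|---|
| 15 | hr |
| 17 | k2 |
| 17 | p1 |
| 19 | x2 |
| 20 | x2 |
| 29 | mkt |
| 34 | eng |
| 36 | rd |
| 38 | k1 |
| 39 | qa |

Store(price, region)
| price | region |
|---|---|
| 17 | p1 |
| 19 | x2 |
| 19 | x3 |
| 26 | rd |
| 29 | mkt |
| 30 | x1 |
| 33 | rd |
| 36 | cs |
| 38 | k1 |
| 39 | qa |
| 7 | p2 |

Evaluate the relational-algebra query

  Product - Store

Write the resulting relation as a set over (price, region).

{(15, hr), (17, k2), (20, x2), (34, eng), (36, rd)}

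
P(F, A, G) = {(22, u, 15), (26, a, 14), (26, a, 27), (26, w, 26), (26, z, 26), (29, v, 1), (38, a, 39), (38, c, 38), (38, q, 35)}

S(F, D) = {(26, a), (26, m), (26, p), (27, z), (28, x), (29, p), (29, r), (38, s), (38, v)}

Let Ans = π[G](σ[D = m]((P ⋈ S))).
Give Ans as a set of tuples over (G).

Joining P and S on F yields {(26, a, 14, a), (26, a, 14, m), (26, a, 14, p), (26, a, 27, a), (26, a, 27, m), (26, a, 27, p), (26, w, 26, a), (26, w, 26, m), (26, w, 26, p), (26, z, 26, a), (26, z, 26, m), (26, z, 26, p), (29, v, 1, p), (29, v, 1, r), (38, a, 39, s), (38, a, 39, v), (38, c, 38, s), (38, c, 38, v), (38, q, 35, s), (38, q, 35, v)}.
Selection D = m: {(26, a, 14, m), (26, a, 27, m), (26, w, 26, m), (26, z, 26, m)}
π_{G} gives {14, 26, 27} (1 duplicate(s) eliminated).

{14, 26, 27}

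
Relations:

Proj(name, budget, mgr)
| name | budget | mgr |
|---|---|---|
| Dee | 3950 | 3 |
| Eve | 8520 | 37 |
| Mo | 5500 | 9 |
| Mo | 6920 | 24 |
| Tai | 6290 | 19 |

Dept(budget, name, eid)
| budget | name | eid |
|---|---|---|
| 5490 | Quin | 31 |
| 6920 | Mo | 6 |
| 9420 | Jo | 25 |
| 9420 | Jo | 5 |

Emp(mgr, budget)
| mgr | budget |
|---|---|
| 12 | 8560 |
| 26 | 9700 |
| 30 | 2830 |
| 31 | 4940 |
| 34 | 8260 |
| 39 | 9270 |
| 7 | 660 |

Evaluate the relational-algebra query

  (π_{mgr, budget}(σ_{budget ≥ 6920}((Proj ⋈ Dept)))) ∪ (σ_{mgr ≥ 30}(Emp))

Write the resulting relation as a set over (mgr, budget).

{(24, 6920), (30, 2830), (31, 4940), (34, 8260), (39, 9270)}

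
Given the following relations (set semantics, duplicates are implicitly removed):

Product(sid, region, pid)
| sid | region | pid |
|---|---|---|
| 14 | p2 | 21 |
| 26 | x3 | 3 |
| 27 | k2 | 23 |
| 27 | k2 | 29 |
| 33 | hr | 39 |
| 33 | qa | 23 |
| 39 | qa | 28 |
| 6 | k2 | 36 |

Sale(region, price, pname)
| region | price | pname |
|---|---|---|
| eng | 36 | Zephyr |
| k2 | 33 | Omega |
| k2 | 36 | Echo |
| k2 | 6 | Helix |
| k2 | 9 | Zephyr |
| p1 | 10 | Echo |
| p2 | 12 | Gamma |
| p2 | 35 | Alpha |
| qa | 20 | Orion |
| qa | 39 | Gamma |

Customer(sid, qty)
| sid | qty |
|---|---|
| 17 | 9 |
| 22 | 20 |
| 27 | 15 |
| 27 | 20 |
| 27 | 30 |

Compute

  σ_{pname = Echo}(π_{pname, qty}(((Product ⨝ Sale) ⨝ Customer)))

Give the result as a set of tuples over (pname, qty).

{(Echo, 15), (Echo, 20), (Echo, 30)}

Product ⋈ Sale (natural join on region): {(14, p2, 21, 12, Gamma), (14, p2, 21, 35, Alpha), (27, k2, 23, 33, Omega), (27, k2, 23, 36, Echo), (27, k2, 23, 6, Helix), (27, k2, 23, 9, Zephyr), (27, k2, 29, 33, Omega), (27, k2, 29, 36, Echo), (27, k2, 29, 6, Helix), (27, k2, 29, 9, Zephyr), (33, qa, 23, 20, Orion), (33, qa, 23, 39, Gamma), (39, qa, 28, 20, Orion), (39, qa, 28, 39, Gamma), (6, k2, 36, 33, Omega), (6, k2, 36, 36, Echo), (6, k2, 36, 6, Helix), (6, k2, 36, 9, Zephyr)}
(Product ⨝ Sale) ⋈ Customer (natural join on sid): {(27, k2, 23, 33, Omega, 15), (27, k2, 23, 33, Omega, 20), (27, k2, 23, 33, Omega, 30), (27, k2, 23, 36, Echo, 15), (27, k2, 23, 36, Echo, 20), (27, k2, 23, 36, Echo, 30), (27, k2, 23, 6, Helix, 15), (27, k2, 23, 6, Helix, 20), (27, k2, 23, 6, Helix, 30), (27, k2, 23, 9, Zephyr, 15), (27, k2, 23, 9, Zephyr, 20), (27, k2, 23, 9, Zephyr, 30), (27, k2, 29, 33, Omega, 15), (27, k2, 29, 33, Omega, 20), (27, k2, 29, 33, Omega, 30), (27, k2, 29, 36, Echo, 15), (27, k2, 29, 36, Echo, 20), (27, k2, 29, 36, Echo, 30), (27, k2, 29, 6, Helix, 15), (27, k2, 29, 6, Helix, 20), (27, k2, 29, 6, Helix, 30), (27, k2, 29, 9, Zephyr, 15), (27, k2, 29, 9, Zephyr, 20), (27, k2, 29, 9, Zephyr, 30)}
Projecting to pname, qty (12 duplicate(s) eliminated): {(Echo, 15), (Echo, 20), (Echo, 30), (Helix, 15), (Helix, 20), (Helix, 30), (Omega, 15), (Omega, 20), (Omega, 30), (Zephyr, 15), (Zephyr, 20), (Zephyr, 30)}
Selection pname = Echo: {(Echo, 15), (Echo, 20), (Echo, 30)}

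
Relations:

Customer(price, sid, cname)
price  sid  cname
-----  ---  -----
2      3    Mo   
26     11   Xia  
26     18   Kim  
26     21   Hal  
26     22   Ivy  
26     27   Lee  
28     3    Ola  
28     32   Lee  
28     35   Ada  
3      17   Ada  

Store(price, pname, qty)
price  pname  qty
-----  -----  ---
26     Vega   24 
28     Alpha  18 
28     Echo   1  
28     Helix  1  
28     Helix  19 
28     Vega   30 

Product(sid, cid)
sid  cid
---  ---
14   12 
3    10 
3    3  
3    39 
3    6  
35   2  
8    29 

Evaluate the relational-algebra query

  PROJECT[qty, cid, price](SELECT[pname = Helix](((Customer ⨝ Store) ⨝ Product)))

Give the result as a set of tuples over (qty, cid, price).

Customer ⋈ Store (natural join on price): {(26, 11, Xia, Vega, 24), (26, 18, Kim, Vega, 24), (26, 21, Hal, Vega, 24), (26, 22, Ivy, Vega, 24), (26, 27, Lee, Vega, 24), (28, 3, Ola, Alpha, 18), (28, 3, Ola, Echo, 1), (28, 3, Ola, Helix, 1), (28, 3, Ola, Helix, 19), (28, 3, Ola, Vega, 30), (28, 32, Lee, Alpha, 18), (28, 32, Lee, Echo, 1), (28, 32, Lee, Helix, 1), (28, 32, Lee, Helix, 19), (28, 32, Lee, Vega, 30), (28, 35, Ada, Alpha, 18), (28, 35, Ada, Echo, 1), (28, 35, Ada, Helix, 1), (28, 35, Ada, Helix, 19), (28, 35, Ada, Vega, 30)}
(Customer ⨝ Store) ⋈ Product (natural join on sid): {(28, 3, Ola, Alpha, 18, 10), (28, 3, Ola, Alpha, 18, 3), (28, 3, Ola, Alpha, 18, 39), (28, 3, Ola, Alpha, 18, 6), (28, 3, Ola, Echo, 1, 10), (28, 3, Ola, Echo, 1, 3), (28, 3, Ola, Echo, 1, 39), (28, 3, Ola, Echo, 1, 6), (28, 3, Ola, Helix, 1, 10), (28, 3, Ola, Helix, 1, 3), (28, 3, Ola, Helix, 1, 39), (28, 3, Ola, Helix, 1, 6), (28, 3, Ola, Helix, 19, 10), (28, 3, Ola, Helix, 19, 3), (28, 3, Ola, Helix, 19, 39), (28, 3, Ola, Helix, 19, 6), (28, 3, Ola, Vega, 30, 10), (28, 3, Ola, Vega, 30, 3), (28, 3, Ola, Vega, 30, 39), (28, 3, Ola, Vega, 30, 6), (28, 35, Ada, Alpha, 18, 2), (28, 35, Ada, Echo, 1, 2), (28, 35, Ada, Helix, 1, 2), (28, 35, Ada, Helix, 19, 2), (28, 35, Ada, Vega, 30, 2)}
Apply σ_{pname = Helix}; surviving tuples: {(28, 3, Ola, Helix, 1, 10), (28, 3, Ola, Helix, 1, 3), (28, 3, Ola, Helix, 1, 39), (28, 3, Ola, Helix, 1, 6), (28, 3, Ola, Helix, 19, 10), (28, 3, Ola, Helix, 19, 3), (28, 3, Ola, Helix, 19, 39), (28, 3, Ola, Helix, 19, 6), (28, 35, Ada, Helix, 1, 2), (28, 35, Ada, Helix, 19, 2)}
Projecting to qty, cid, price: {(1, 10, 28), (1, 2, 28), (1, 3, 28), (1, 39, 28), (1, 6, 28), (19, 10, 28), (19, 2, 28), (19, 3, 28), (19, 39, 28), (19, 6, 28)}

{(1, 10, 28), (1, 2, 28), (1, 3, 28), (1, 39, 28), (1, 6, 28), (19, 10, 28), (19, 2, 28), (19, 3, 28), (19, 39, 28), (19, 6, 28)}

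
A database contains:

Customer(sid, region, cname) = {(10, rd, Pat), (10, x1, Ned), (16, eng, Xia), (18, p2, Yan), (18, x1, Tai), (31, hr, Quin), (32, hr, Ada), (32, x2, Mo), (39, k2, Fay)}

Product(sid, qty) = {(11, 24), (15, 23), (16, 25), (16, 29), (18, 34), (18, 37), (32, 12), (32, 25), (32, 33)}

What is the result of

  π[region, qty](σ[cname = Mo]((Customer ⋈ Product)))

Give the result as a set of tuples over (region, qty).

Customer ⋈ Product (natural join on sid): {(16, eng, Xia, 25), (16, eng, Xia, 29), (18, p2, Yan, 34), (18, p2, Yan, 37), (18, x1, Tai, 34), (18, x1, Tai, 37), (32, hr, Ada, 12), (32, hr, Ada, 25), (32, hr, Ada, 33), (32, x2, Mo, 12), (32, x2, Mo, 25), (32, x2, Mo, 33)}
σ[cname = Mo]: keep tuples satisfying cname = Mo → {(32, x2, Mo, 12), (32, x2, Mo, 25), (32, x2, Mo, 33)}
Projecting to region, qty: {(x2, 12), (x2, 25), (x2, 33)}

{(x2, 12), (x2, 25), (x2, 33)}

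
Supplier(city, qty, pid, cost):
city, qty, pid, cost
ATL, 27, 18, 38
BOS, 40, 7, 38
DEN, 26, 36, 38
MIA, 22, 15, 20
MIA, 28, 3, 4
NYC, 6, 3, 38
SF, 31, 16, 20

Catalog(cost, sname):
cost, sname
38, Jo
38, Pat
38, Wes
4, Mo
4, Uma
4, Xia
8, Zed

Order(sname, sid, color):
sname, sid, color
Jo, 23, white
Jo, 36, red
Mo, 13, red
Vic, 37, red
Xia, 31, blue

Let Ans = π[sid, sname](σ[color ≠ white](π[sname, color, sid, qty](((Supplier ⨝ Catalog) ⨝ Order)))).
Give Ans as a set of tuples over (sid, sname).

{(13, Mo), (31, Xia), (36, Jo)}

Natural join on cost: {(ATL, 27, 18, 38, Jo), (ATL, 27, 18, 38, Pat), (ATL, 27, 18, 38, Wes), (BOS, 40, 7, 38, Jo), (BOS, 40, 7, 38, Pat), (BOS, 40, 7, 38, Wes), (DEN, 26, 36, 38, Jo), (DEN, 26, 36, 38, Pat), (DEN, 26, 36, 38, Wes), (MIA, 28, 3, 4, Mo), (MIA, 28, 3, 4, Uma), (MIA, 28, 3, 4, Xia), (NYC, 6, 3, 38, Jo), (NYC, 6, 3, 38, Pat), (NYC, 6, 3, 38, Wes)}
Natural join on sname: {(ATL, 27, 18, 38, Jo, 23, white), (ATL, 27, 18, 38, Jo, 36, red), (BOS, 40, 7, 38, Jo, 23, white), (BOS, 40, 7, 38, Jo, 36, red), (DEN, 26, 36, 38, Jo, 23, white), (DEN, 26, 36, 38, Jo, 36, red), (MIA, 28, 3, 4, Mo, 13, red), (MIA, 28, 3, 4, Xia, 31, blue), (NYC, 6, 3, 38, Jo, 23, white), (NYC, 6, 3, 38, Jo, 36, red)}
Keep only column(s) sname, color, sid, qty: {(Jo, red, 36, 26), (Jo, red, 36, 27), (Jo, red, 36, 40), (Jo, red, 36, 6), (Jo, white, 23, 26), (Jo, white, 23, 27), (Jo, white, 23, 40), (Jo, white, 23, 6), (Mo, red, 13, 28), (Xia, blue, 31, 28)}
Selection color ≠ white: {(Jo, red, 36, 26), (Jo, red, 36, 27), (Jo, red, 36, 40), (Jo, red, 36, 6), (Mo, red, 13, 28), (Xia, blue, 31, 28)}
Keep only column(s) sid, sname (3 duplicate(s) eliminated): {(13, Mo), (31, Xia), (36, Jo)}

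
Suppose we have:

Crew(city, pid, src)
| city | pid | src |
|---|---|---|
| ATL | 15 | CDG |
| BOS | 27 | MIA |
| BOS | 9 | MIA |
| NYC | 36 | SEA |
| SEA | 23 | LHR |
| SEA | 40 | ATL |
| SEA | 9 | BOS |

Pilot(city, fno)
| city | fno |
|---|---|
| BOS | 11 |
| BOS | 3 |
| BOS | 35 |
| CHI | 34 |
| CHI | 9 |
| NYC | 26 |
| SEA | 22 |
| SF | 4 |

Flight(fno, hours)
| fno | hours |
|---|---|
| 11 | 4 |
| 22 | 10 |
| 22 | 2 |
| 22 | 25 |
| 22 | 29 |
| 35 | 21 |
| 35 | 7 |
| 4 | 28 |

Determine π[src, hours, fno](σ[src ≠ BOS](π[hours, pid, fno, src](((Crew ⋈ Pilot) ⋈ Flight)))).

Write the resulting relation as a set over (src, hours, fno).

{(ATL, 10, 22), (ATL, 2, 22), (ATL, 25, 22), (ATL, 29, 22), (LHR, 10, 22), (LHR, 2, 22), (LHR, 25, 22), (LHR, 29, 22), (MIA, 21, 35), (MIA, 4, 11), (MIA, 7, 35)}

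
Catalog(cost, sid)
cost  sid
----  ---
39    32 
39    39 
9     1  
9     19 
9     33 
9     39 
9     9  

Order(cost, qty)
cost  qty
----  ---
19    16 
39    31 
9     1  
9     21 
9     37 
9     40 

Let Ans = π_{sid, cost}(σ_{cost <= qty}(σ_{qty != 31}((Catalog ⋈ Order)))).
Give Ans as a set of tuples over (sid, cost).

{(1, 9), (19, 9), (33, 9), (39, 9), (9, 9)}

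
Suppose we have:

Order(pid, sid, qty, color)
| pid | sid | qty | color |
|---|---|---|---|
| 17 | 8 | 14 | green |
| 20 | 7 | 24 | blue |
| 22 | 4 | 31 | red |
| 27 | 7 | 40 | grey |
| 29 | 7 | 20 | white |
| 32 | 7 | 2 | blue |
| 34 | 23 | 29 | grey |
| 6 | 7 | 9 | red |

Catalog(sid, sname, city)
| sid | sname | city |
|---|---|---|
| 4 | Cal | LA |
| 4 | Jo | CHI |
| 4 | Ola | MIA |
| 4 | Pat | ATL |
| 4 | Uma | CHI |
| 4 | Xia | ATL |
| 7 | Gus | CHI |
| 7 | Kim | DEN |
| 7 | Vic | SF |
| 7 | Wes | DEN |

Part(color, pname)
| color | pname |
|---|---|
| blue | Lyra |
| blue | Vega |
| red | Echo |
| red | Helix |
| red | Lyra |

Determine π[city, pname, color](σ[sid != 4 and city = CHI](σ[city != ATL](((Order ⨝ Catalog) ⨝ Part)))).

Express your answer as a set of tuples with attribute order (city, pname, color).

{(CHI, Echo, red), (CHI, Helix, red), (CHI, Lyra, blue), (CHI, Lyra, red), (CHI, Vega, blue)}

Order ⋈ Catalog (natural join on sid): {(20, 7, 24, blue, Gus, CHI), (20, 7, 24, blue, Kim, DEN), (20, 7, 24, blue, Vic, SF), (20, 7, 24, blue, Wes, DEN), (22, 4, 31, red, Cal, LA), (22, 4, 31, red, Jo, CHI), (22, 4, 31, red, Ola, MIA), (22, 4, 31, red, Pat, ATL), (22, 4, 31, red, Uma, CHI), (22, 4, 31, red, Xia, ATL), (27, 7, 40, grey, Gus, CHI), (27, 7, 40, grey, Kim, DEN), (27, 7, 40, grey, Vic, SF), (27, 7, 40, grey, Wes, DEN), (29, 7, 20, white, Gus, CHI), (29, 7, 20, white, Kim, DEN), (29, 7, 20, white, Vic, SF), (29, 7, 20, white, Wes, DEN), (32, 7, 2, blue, Gus, CHI), (32, 7, 2, blue, Kim, DEN), (32, 7, 2, blue, Vic, SF), (32, 7, 2, blue, Wes, DEN), (6, 7, 9, red, Gus, CHI), (6, 7, 9, red, Kim, DEN), (6, 7, 9, red, Vic, SF), (6, 7, 9, red, Wes, DEN)}
(Order ⨝ Catalog) ⋈ Part (natural join on color): {(20, 7, 24, blue, Gus, CHI, Lyra), (20, 7, 24, blue, Gus, CHI, Vega), (20, 7, 24, blue, Kim, DEN, Lyra), (20, 7, 24, blue, Kim, DEN, Vega), (20, 7, 24, blue, Vic, SF, Lyra), (20, 7, 24, blue, Vic, SF, Vega), (20, 7, 24, blue, Wes, DEN, Lyra), (20, 7, 24, blue, Wes, DEN, Vega), (22, 4, 31, red, Cal, LA, Echo), (22, 4, 31, red, Cal, LA, Helix), (22, 4, 31, red, Cal, LA, Lyra), (22, 4, 31, red, Jo, CHI, Echo), (22, 4, 31, red, Jo, CHI, Helix), (22, 4, 31, red, Jo, CHI, Lyra), (22, 4, 31, red, Ola, MIA, Echo), (22, 4, 31, red, Ola, MIA, Helix), (22, 4, 31, red, Ola, MIA, Lyra), (22, 4, 31, red, Pat, ATL, Echo), (22, 4, 31, red, Pat, ATL, Helix), (22, 4, 31, red, Pat, ATL, Lyra), (22, 4, 31, red, Uma, CHI, Echo), (22, 4, 31, red, Uma, CHI, Helix), (22, 4, 31, red, Uma, CHI, Lyra), (22, 4, 31, red, Xia, ATL, Echo), (22, 4, 31, red, Xia, ATL, Helix), (22, 4, 31, red, Xia, ATL, Lyra), (32, 7, 2, blue, Gus, CHI, Lyra), (32, 7, 2, blue, Gus, CHI, Vega), (32, 7, 2, blue, Kim, DEN, Lyra), (32, 7, 2, blue, Kim, DEN, Vega), (32, 7, 2, blue, Vic, SF, Lyra), (32, 7, 2, blue, Vic, SF, Vega), (32, 7, 2, blue, Wes, DEN, Lyra), (32, 7, 2, blue, Wes, DEN, Vega), (6, 7, 9, red, Gus, CHI, Echo), (6, 7, 9, red, Gus, CHI, Helix), (6, 7, 9, red, Gus, CHI, Lyra), (6, 7, 9, red, Kim, DEN, Echo), (6, 7, 9, red, Kim, DEN, Helix), (6, 7, 9, red, Kim, DEN, Lyra), (6, 7, 9, red, Vic, SF, Echo), (6, 7, 9, red, Vic, SF, Helix), (6, 7, 9, red, Vic, SF, Lyra), (6, 7, 9, red, Wes, DEN, Echo), (6, 7, 9, red, Wes, DEN, Helix), (6, 7, 9, red, Wes, DEN, Lyra)}
Apply σ_{city != ATL}; surviving tuples: {(20, 7, 24, blue, Gus, CHI, Lyra), (20, 7, 24, blue, Gus, CHI, Vega), (20, 7, 24, blue, Kim, DEN, Lyra), (20, 7, 24, blue, Kim, DEN, Vega), (20, 7, 24, blue, Vic, SF, Lyra), (20, 7, 24, blue, Vic, SF, Vega), (20, 7, 24, blue, Wes, DEN, Lyra), (20, 7, 24, blue, Wes, DEN, Vega), (22, 4, 31, red, Cal, LA, Echo), (22, 4, 31, red, Cal, LA, Helix), (22, 4, 31, red, Cal, LA, Lyra), (22, 4, 31, red, Jo, CHI, Echo), (22, 4, 31, red, Jo, CHI, Helix), (22, 4, 31, red, Jo, CHI, Lyra), (22, 4, 31, red, Ola, MIA, Echo), (22, 4, 31, red, Ola, MIA, Helix), (22, 4, 31, red, Ola, MIA, Lyra), (22, 4, 31, red, Uma, CHI, Echo), (22, 4, 31, red, Uma, CHI, Helix), (22, 4, 31, red, Uma, CHI, Lyra), (32, 7, 2, blue, Gus, CHI, Lyra), (32, 7, 2, blue, Gus, CHI, Vega), (32, 7, 2, blue, Kim, DEN, Lyra), (32, 7, 2, blue, Kim, DEN, Vega), (32, 7, 2, blue, Vic, SF, Lyra), (32, 7, 2, blue, Vic, SF, Vega), (32, 7, 2, blue, Wes, DEN, Lyra), (32, 7, 2, blue, Wes, DEN, Vega), (6, 7, 9, red, Gus, CHI, Echo), (6, 7, 9, red, Gus, CHI, Helix), (6, 7, 9, red, Gus, CHI, Lyra), (6, 7, 9, red, Kim, DEN, Echo), (6, 7, 9, red, Kim, DEN, Helix), (6, 7, 9, red, Kim, DEN, Lyra), (6, 7, 9, red, Vic, SF, Echo), (6, 7, 9, red, Vic, SF, Helix), (6, 7, 9, red, Vic, SF, Lyra), (6, 7, 9, red, Wes, DEN, Echo), (6, 7, 9, red, Wes, DEN, Helix), (6, 7, 9, red, Wes, DEN, Lyra)}
Apply σ_{sid != 4 and city = CHI}; surviving tuples: {(20, 7, 24, blue, Gus, CHI, Lyra), (20, 7, 24, blue, Gus, CHI, Vega), (32, 7, 2, blue, Gus, CHI, Lyra), (32, 7, 2, blue, Gus, CHI, Vega), (6, 7, 9, red, Gus, CHI, Echo), (6, 7, 9, red, Gus, CHI, Helix), (6, 7, 9, red, Gus, CHI, Lyra)}
Keep only column(s) city, pname, color (2 duplicate(s) eliminated): {(CHI, Echo, red), (CHI, Helix, red), (CHI, Lyra, blue), (CHI, Lyra, red), (CHI, Vega, blue)}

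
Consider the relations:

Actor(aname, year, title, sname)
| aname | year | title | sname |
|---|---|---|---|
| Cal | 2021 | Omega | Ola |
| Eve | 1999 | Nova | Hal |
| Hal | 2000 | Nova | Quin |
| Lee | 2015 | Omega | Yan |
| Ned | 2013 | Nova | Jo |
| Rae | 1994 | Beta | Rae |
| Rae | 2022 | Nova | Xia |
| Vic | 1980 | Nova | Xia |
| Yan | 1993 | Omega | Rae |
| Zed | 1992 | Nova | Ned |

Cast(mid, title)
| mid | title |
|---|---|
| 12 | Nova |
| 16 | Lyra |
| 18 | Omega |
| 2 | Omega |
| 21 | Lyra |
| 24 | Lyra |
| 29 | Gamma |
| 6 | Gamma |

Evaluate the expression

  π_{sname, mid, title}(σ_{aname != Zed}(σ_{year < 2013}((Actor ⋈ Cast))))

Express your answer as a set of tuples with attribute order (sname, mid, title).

{(Hal, 12, Nova), (Quin, 12, Nova), (Rae, 18, Omega), (Rae, 2, Omega), (Xia, 12, Nova)}

Natural join on title: {(Cal, 2021, Omega, Ola, 18), (Cal, 2021, Omega, Ola, 2), (Eve, 1999, Nova, Hal, 12), (Hal, 2000, Nova, Quin, 12), (Lee, 2015, Omega, Yan, 18), (Lee, 2015, Omega, Yan, 2), (Ned, 2013, Nova, Jo, 12), (Rae, 2022, Nova, Xia, 12), (Vic, 1980, Nova, Xia, 12), (Yan, 1993, Omega, Rae, 18), (Yan, 1993, Omega, Rae, 2), (Zed, 1992, Nova, Ned, 12)}
Filtering on year < 2013 leaves {(Eve, 1999, Nova, Hal, 12), (Hal, 2000, Nova, Quin, 12), (Vic, 1980, Nova, Xia, 12), (Yan, 1993, Omega, Rae, 18), (Yan, 1993, Omega, Rae, 2), (Zed, 1992, Nova, Ned, 12)}.
Filtering on aname != Zed leaves {(Eve, 1999, Nova, Hal, 12), (Hal, 2000, Nova, Quin, 12), (Vic, 1980, Nova, Xia, 12), (Yan, 1993, Omega, Rae, 18), (Yan, 1993, Omega, Rae, 2)}.
Projecting to sname, mid, title: {(Hal, 12, Nova), (Quin, 12, Nova), (Rae, 18, Omega), (Rae, 2, Omega), (Xia, 12, Nova)}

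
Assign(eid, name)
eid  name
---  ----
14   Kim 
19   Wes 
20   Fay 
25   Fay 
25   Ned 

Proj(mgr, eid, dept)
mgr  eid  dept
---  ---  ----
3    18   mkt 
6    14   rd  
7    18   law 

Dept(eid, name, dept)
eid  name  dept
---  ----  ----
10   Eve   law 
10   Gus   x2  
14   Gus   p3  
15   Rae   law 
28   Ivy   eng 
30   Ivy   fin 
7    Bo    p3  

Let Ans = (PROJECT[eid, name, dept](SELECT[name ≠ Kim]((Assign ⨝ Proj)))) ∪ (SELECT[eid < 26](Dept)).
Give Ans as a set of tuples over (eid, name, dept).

{(10, Eve, law), (10, Gus, x2), (14, Gus, p3), (15, Rae, law), (7, Bo, p3)}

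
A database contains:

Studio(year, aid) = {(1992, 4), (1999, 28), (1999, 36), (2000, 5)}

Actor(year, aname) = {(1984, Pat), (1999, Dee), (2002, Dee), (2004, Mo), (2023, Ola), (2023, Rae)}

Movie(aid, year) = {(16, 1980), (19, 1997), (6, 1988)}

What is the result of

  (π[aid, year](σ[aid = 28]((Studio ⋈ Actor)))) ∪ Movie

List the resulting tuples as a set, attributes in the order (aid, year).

{(16, 1980), (19, 1997), (28, 1999), (6, 1988)}

Natural join on year: {(1999, 28, Dee), (1999, 36, Dee)}
Selection aid = 28: {(1999, 28, Dee)}
Keep only column(s) aid, year: {(28, 1999)}
Taking the union: {(16, 1980), (19, 1997), (28, 1999), (6, 1988)}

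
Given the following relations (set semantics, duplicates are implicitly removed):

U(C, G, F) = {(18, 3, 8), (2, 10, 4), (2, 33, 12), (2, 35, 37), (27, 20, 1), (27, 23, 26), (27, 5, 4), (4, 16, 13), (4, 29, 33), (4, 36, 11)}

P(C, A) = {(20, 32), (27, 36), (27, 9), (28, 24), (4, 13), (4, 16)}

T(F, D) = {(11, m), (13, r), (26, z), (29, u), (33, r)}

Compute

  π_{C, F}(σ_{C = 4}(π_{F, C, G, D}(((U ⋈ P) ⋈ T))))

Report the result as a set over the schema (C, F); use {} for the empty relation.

{(4, 11), (4, 13), (4, 33)}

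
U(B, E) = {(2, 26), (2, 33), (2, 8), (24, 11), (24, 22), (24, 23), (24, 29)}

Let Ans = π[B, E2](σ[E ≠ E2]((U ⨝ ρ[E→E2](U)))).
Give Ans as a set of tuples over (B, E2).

{(2, 26), (2, 33), (2, 8), (24, 11), (24, 22), (24, 23), (24, 29)}

ρ[E→E2]: schema becomes (B, E2); tuples unchanged.
Natural join on B: {(2, 26, 26), (2, 26, 33), (2, 26, 8), (2, 33, 26), (2, 33, 33), (2, 33, 8), (2, 8, 26), (2, 8, 33), (2, 8, 8), (24, 11, 11), (24, 11, 22), (24, 11, 23), (24, 11, 29), (24, 22, 11), (24, 22, 22), (24, 22, 23), (24, 22, 29), (24, 23, 11), (24, 23, 22), (24, 23, 23), (24, 23, 29), (24, 29, 11), (24, 29, 22), (24, 29, 23), (24, 29, 29)}
σ[E ≠ E2]: keep tuples satisfying E ≠ E2 → {(2, 26, 33), (2, 26, 8), (2, 33, 26), (2, 33, 8), (2, 8, 26), (2, 8, 33), (24, 11, 22), (24, 11, 23), (24, 11, 29), (24, 22, 11), (24, 22, 23), (24, 22, 29), (24, 23, 11), (24, 23, 22), (24, 23, 29), (24, 29, 11), (24, 29, 22), (24, 29, 23)}
π[B, E2]: project onto (B, E2) (11 duplicate(s) eliminated) → {(2, 26), (2, 33), (2, 8), (24, 11), (24, 22), (24, 23), (24, 29)}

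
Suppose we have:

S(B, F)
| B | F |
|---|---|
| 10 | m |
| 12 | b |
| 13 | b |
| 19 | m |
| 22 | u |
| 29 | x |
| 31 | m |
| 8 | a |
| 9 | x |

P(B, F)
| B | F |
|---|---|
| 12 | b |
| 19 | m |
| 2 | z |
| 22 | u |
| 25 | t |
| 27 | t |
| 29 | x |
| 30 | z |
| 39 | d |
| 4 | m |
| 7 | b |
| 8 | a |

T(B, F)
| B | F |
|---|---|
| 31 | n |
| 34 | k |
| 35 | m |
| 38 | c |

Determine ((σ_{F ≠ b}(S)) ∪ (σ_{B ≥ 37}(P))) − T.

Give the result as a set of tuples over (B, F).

Filtering on F ≠ b leaves {(10, m), (19, m), (22, u), (29, x), (31, m), (8, a), (9, x)}.
Filtering on B ≥ 37 leaves {(39, d)}.
Union: {(10, m), (19, m), (22, u), (29, x), (31, m), (8, a), (9, x)} with {(39, d)} → {(10, m), (19, m), (22, u), (29, x), (31, m), (39, d), (8, a), (9, x)}
Difference: {(10, m), (19, m), (22, u), (29, x), (31, m), (39, d), (8, a), (9, x)} with {(31, n), (34, k), (35, m), (38, c)} → {(10, m), (19, m), (22, u), (29, x), (31, m), (39, d), (8, a), (9, x)}

{(10, m), (19, m), (22, u), (29, x), (31, m), (39, d), (8, a), (9, x)}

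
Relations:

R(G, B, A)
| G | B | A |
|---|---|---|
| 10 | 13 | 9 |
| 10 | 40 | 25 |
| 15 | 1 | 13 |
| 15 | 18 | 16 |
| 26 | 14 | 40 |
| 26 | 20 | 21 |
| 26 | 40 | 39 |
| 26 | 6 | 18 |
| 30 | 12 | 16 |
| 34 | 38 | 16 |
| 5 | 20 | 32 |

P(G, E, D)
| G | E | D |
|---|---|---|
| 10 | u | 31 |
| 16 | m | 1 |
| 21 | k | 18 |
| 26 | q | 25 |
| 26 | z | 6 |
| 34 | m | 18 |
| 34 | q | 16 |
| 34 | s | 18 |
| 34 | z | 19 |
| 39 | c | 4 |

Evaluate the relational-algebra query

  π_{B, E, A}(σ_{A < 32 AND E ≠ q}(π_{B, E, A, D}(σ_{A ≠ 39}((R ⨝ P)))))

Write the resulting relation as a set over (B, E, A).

Joining R and P on G yields {(10, 13, 9, u, 31), (10, 40, 25, u, 31), (26, 14, 40, q, 25), (26, 14, 40, z, 6), (26, 20, 21, q, 25), (26, 20, 21, z, 6), (26, 40, 39, q, 25), (26, 40, 39, z, 6), (26, 6, 18, q, 25), (26, 6, 18, z, 6), (34, 38, 16, m, 18), (34, 38, 16, q, 16), (34, 38, 16, s, 18), (34, 38, 16, z, 19)}.
Filtering on A ≠ 39 leaves {(10, 13, 9, u, 31), (10, 40, 25, u, 31), (26, 14, 40, q, 25), (26, 14, 40, z, 6), (26, 20, 21, q, 25), (26, 20, 21, z, 6), (26, 6, 18, q, 25), (26, 6, 18, z, 6), (34, 38, 16, m, 18), (34, 38, 16, q, 16), (34, 38, 16, s, 18), (34, 38, 16, z, 19)}.
π_{B, E, A, D} gives {(13, u, 9, 31), (14, q, 40, 25), (14, z, 40, 6), (20, q, 21, 25), (20, z, 21, 6), (38, m, 16, 18), (38, q, 16, 16), (38, s, 16, 18), (38, z, 16, 19), (40, u, 25, 31), (6, q, 18, 25), (6, z, 18, 6)}.
Filtering on A < 32 AND E ≠ q leaves {(13, u, 9, 31), (20, z, 21, 6), (38, m, 16, 18), (38, s, 16, 18), (38, z, 16, 19), (40, u, 25, 31), (6, z, 18, 6)}.
π_{B, E, A} gives {(13, u, 9), (20, z, 21), (38, m, 16), (38, s, 16), (38, z, 16), (40, u, 25), (6, z, 18)}.

{(13, u, 9), (20, z, 21), (38, m, 16), (38, s, 16), (38, z, 16), (40, u, 25), (6, z, 18)}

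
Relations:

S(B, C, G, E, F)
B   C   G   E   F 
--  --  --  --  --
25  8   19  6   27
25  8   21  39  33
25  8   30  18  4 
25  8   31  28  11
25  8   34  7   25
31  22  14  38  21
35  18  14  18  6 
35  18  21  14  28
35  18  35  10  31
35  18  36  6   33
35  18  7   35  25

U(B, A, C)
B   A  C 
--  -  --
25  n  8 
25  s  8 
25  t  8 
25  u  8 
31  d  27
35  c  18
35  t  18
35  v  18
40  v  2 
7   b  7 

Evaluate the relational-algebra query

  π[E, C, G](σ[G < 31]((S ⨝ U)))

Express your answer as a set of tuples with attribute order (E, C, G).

{(14, 18, 21), (18, 18, 14), (18, 8, 30), (35, 18, 7), (39, 8, 21), (6, 8, 19)}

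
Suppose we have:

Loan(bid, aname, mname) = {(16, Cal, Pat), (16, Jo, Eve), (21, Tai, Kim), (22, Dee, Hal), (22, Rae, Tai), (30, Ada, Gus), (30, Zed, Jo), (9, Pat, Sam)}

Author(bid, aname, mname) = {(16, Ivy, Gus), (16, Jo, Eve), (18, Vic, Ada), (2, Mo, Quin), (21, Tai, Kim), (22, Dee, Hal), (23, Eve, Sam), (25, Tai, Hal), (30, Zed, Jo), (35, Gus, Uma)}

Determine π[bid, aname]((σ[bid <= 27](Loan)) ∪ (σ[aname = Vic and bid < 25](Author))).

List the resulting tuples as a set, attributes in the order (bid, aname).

{(16, Cal), (16, Jo), (18, Vic), (21, Tai), (22, Dee), (22, Rae), (9, Pat)}

Selection bid <= 27: {(16, Cal, Pat), (16, Jo, Eve), (21, Tai, Kim), (22, Dee, Hal), (22, Rae, Tai), (9, Pat, Sam)}
Selection aname = Vic and bid < 25: {(18, Vic, Ada)}
Union: {(16, Cal, Pat), (16, Jo, Eve), (21, Tai, Kim), (22, Dee, Hal), (22, Rae, Tai), (9, Pat, Sam)} with {(18, Vic, Ada)} → {(16, Cal, Pat), (16, Jo, Eve), (18, Vic, Ada), (21, Tai, Kim), (22, Dee, Hal), (22, Rae, Tai), (9, Pat, Sam)}
π[bid, aname]: project onto (bid, aname) → {(16, Cal), (16, Jo), (18, Vic), (21, Tai), (22, Dee), (22, Rae), (9, Pat)}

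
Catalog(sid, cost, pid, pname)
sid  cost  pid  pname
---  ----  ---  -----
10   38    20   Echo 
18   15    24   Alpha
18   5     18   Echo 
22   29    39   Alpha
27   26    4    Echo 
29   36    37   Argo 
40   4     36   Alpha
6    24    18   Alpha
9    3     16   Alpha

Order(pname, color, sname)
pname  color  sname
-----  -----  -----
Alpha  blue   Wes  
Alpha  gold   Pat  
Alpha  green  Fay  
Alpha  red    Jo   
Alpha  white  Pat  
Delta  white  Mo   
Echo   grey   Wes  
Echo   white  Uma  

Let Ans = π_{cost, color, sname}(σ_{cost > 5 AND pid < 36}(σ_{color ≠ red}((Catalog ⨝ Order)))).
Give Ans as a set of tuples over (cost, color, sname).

{(15, blue, Wes), (15, gold, Pat), (15, green, Fay), (15, white, Pat), (24, blue, Wes), (24, gold, Pat), (24, green, Fay), (24, white, Pat), (26, grey, Wes), (26, white, Uma), (38, grey, Wes), (38, white, Uma)}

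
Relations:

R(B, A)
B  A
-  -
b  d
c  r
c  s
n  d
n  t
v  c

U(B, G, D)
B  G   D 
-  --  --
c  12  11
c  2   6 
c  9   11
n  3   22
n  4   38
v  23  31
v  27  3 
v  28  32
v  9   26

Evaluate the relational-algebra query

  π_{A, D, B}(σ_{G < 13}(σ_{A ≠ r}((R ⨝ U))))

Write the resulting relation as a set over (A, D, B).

{(c, 26, v), (d, 22, n), (d, 38, n), (s, 11, c), (s, 6, c), (t, 22, n), (t, 38, n)}

Joining R and U on B yields {(c, r, 12, 11), (c, r, 2, 6), (c, r, 9, 11), (c, s, 12, 11), (c, s, 2, 6), (c, s, 9, 11), (n, d, 3, 22), (n, d, 4, 38), (n, t, 3, 22), (n, t, 4, 38), (v, c, 23, 31), (v, c, 27, 3), (v, c, 28, 32), (v, c, 9, 26)}.
Selection A ≠ r: {(c, s, 12, 11), (c, s, 2, 6), (c, s, 9, 11), (n, d, 3, 22), (n, d, 4, 38), (n, t, 3, 22), (n, t, 4, 38), (v, c, 23, 31), (v, c, 27, 3), (v, c, 28, 32), (v, c, 9, 26)}
Selection G < 13: {(c, s, 12, 11), (c, s, 2, 6), (c, s, 9, 11), (n, d, 3, 22), (n, d, 4, 38), (n, t, 3, 22), (n, t, 4, 38), (v, c, 9, 26)}
π_{A, D, B} gives {(c, 26, v), (d, 22, n), (d, 38, n), (s, 11, c), (s, 6, c), (t, 22, n), (t, 38, n)} (1 duplicate(s) eliminated).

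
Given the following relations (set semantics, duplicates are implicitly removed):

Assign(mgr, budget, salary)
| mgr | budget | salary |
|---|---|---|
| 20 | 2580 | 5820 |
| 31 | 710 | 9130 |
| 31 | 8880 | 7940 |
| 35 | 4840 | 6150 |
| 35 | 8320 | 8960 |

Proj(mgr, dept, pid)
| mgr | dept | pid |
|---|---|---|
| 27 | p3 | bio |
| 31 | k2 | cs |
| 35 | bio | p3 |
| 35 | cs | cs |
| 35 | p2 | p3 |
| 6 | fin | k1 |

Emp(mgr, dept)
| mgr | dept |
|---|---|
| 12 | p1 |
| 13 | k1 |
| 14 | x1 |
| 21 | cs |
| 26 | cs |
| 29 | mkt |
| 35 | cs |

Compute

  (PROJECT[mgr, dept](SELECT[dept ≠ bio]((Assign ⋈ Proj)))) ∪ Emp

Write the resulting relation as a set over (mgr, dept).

{(12, p1), (13, k1), (14, x1), (21, cs), (26, cs), (29, mkt), (31, k2), (35, cs), (35, p2)}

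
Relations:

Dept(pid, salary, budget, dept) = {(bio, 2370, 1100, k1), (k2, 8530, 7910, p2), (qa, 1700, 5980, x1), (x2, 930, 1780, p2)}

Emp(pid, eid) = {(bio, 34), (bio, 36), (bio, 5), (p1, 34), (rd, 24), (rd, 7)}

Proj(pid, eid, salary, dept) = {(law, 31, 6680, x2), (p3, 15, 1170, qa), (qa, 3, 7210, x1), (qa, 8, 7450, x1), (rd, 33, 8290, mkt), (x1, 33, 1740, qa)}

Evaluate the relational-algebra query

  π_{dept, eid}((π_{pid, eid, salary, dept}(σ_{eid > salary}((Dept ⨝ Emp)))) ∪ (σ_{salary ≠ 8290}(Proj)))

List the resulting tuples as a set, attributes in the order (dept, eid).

{(qa, 15), (qa, 33), (x1, 3), (x1, 8), (x2, 31)}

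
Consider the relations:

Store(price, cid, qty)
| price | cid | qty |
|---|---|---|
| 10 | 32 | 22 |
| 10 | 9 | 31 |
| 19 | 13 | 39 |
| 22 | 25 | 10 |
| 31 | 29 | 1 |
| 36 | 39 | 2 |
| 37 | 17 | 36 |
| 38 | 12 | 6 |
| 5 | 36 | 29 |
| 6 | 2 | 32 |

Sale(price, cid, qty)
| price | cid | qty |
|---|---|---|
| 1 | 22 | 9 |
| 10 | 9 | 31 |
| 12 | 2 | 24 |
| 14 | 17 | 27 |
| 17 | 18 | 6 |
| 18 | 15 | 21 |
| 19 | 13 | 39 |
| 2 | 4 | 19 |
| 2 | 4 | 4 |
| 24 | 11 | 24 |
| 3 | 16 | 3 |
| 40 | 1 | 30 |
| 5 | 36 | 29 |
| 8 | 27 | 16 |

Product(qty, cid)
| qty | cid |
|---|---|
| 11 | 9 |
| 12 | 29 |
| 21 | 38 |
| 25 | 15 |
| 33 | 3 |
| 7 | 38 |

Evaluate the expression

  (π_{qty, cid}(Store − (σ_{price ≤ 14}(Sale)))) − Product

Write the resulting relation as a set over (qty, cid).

Filtering on price ≤ 14 leaves {(1, 22, 9), (10, 9, 31), (12, 2, 24), (14, 17, 27), (2, 4, 19), (2, 4, 4), (3, 16, 3), (5, 36, 29), (8, 27, 16)}.
Set difference of the two operands is {(10, 32, 22), (19, 13, 39), (22, 25, 10), (31, 29, 1), (36, 39, 2), (37, 17, 36), (38, 12, 6), (6, 2, 32)}.
π_{qty, cid} gives {(1, 29), (10, 25), (2, 39), (22, 32), (32, 2), (36, 17), (39, 13), (6, 12)}.
Set difference of the two operands is {(1, 29), (10, 25), (2, 39), (22, 32), (32, 2), (36, 17), (39, 13), (6, 12)}.

{(1, 29), (10, 25), (2, 39), (22, 32), (32, 2), (36, 17), (39, 13), (6, 12)}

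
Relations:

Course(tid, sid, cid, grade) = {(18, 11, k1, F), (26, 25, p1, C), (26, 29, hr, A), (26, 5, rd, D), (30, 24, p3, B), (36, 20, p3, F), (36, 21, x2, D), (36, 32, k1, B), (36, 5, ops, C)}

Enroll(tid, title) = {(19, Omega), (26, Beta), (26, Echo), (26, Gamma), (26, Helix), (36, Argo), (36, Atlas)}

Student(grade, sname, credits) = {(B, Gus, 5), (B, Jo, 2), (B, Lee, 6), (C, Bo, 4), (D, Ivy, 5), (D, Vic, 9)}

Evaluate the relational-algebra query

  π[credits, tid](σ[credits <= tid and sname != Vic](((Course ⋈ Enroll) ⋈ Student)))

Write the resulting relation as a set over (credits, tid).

Course ⋈ Enroll (natural join on tid): {(26, 25, p1, C, Beta), (26, 25, p1, C, Echo), (26, 25, p1, C, Gamma), (26, 25, p1, C, Helix), (26, 29, hr, A, Beta), (26, 29, hr, A, Echo), (26, 29, hr, A, Gamma), (26, 29, hr, A, Helix), (26, 5, rd, D, Beta), (26, 5, rd, D, Echo), (26, 5, rd, D, Gamma), (26, 5, rd, D, Helix), (36, 20, p3, F, Argo), (36, 20, p3, F, Atlas), (36, 21, x2, D, Argo), (36, 21, x2, D, Atlas), (36, 32, k1, B, Argo), (36, 32, k1, B, Atlas), (36, 5, ops, C, Argo), (36, 5, ops, C, Atlas)}
(Course ⋈ Enroll) ⋈ Student (natural join on grade): {(26, 25, p1, C, Beta, Bo, 4), (26, 25, p1, C, Echo, Bo, 4), (26, 25, p1, C, Gamma, Bo, 4), (26, 25, p1, C, Helix, Bo, 4), (26, 5, rd, D, Beta, Ivy, 5), (26, 5, rd, D, Beta, Vic, 9), (26, 5, rd, D, Echo, Ivy, 5), (26, 5, rd, D, Echo, Vic, 9), (26, 5, rd, D, Gamma, Ivy, 5), (26, 5, rd, D, Gamma, Vic, 9), (26, 5, rd, D, Helix, Ivy, 5), (26, 5, rd, D, Helix, Vic, 9), (36, 21, x2, D, Argo, Ivy, 5), (36, 21, x2, D, Argo, Vic, 9), (36, 21, x2, D, Atlas, Ivy, 5), (36, 21, x2, D, Atlas, Vic, 9), (36, 32, k1, B, Argo, Gus, 5), (36, 32, k1, B, Argo, Jo, 2), (36, 32, k1, B, Argo, Lee, 6), (36, 32, k1, B, Atlas, Gus, 5), (36, 32, k1, B, Atlas, Jo, 2), (36, 32, k1, B, Atlas, Lee, 6), (36, 5, ops, C, Argo, Bo, 4), (36, 5, ops, C, Atlas, Bo, 4)}
σ[credits <= tid and sname != Vic]: keep tuples satisfying credits <= tid and sname != Vic → {(26, 25, p1, C, Beta, Bo, 4), (26, 25, p1, C, Echo, Bo, 4), (26, 25, p1, C, Gamma, Bo, 4), (26, 25, p1, C, Helix, Bo, 4), (26, 5, rd, D, Beta, Ivy, 5), (26, 5, rd, D, Echo, Ivy, 5), (26, 5, rd, D, Gamma, Ivy, 5), (26, 5, rd, D, Helix, Ivy, 5), (36, 21, x2, D, Argo, Ivy, 5), (36, 21, x2, D, Atlas, Ivy, 5), (36, 32, k1, B, Argo, Gus, 5), (36, 32, k1, B, Argo, Jo, 2), (36, 32, k1, B, Argo, Lee, 6), (36, 32, k1, B, Atlas, Gus, 5), (36, 32, k1, B, Atlas, Jo, 2), (36, 32, k1, B, Atlas, Lee, 6), (36, 5, ops, C, Argo, Bo, 4), (36, 5, ops, C, Atlas, Bo, 4)}
Projecting to credits, tid (12 duplicate(s) eliminated): {(2, 36), (4, 26), (4, 36), (5, 26), (5, 36), (6, 36)}

{(2, 36), (4, 26), (4, 36), (5, 26), (5, 36), (6, 36)}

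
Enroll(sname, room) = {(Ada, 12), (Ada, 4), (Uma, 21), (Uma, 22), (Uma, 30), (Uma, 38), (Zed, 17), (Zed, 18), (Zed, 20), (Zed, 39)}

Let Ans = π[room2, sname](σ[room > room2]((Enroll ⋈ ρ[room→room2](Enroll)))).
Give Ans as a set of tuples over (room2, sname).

ρ[room→room2]: schema becomes (sname, room2); tuples unchanged.
Joining Enroll and ρ[room→room2](Enroll) on sname yields {(Ada, 12, 12), (Ada, 12, 4), (Ada, 4, 12), (Ada, 4, 4), (Uma, 21, 21), (Uma, 21, 22), (Uma, 21, 30), (Uma, 21, 38), (Uma, 22, 21), (Uma, 22, 22), (Uma, 22, 30), (Uma, 22, 38), (Uma, 30, 21), (Uma, 30, 22), (Uma, 30, 30), (Uma, 30, 38), (Uma, 38, 21), (Uma, 38, 22), (Uma, 38, 30), (Uma, 38, 38), (Zed, 17, 17), (Zed, 17, 18), (Zed, 17, 20), (Zed, 17, 39), (Zed, 18, 17), (Zed, 18, 18), (Zed, 18, 20), (Zed, 18, 39), (Zed, 20, 17), (Zed, 20, 18), (Zed, 20, 20), (Zed, 20, 39), (Zed, 39, 17), (Zed, 39, 18), (Zed, 39, 20), (Zed, 39, 39)}.
Apply σ_{room > room2}; surviving tuples: {(Ada, 12, 4), (Uma, 22, 21), (Uma, 30, 21), (Uma, 30, 22), (Uma, 38, 21), (Uma, 38, 22), (Uma, 38, 30), (Zed, 18, 17), (Zed, 20, 17), (Zed, 20, 18), (Zed, 39, 17), (Zed, 39, 18), (Zed, 39, 20)}
Keep only column(s) room2, sname (6 duplicate(s) eliminated): {(17, Zed), (18, Zed), (20, Zed), (21, Uma), (22, Uma), (30, Uma), (4, Ada)}

{(17, Zed), (18, Zed), (20, Zed), (21, Uma), (22, Uma), (30, Uma), (4, Ada)}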